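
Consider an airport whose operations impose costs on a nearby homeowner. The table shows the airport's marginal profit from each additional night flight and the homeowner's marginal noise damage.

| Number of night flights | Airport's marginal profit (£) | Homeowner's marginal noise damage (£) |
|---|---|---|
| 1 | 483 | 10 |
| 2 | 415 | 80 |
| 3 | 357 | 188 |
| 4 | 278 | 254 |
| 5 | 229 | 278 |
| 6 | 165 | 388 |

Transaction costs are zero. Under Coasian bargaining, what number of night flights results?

4

Bargaining reaches the level where marginal profit last exceeds marginal noise damage.
That holds through level 4 (278 ≥ 254) but not at 5 (229 < 278).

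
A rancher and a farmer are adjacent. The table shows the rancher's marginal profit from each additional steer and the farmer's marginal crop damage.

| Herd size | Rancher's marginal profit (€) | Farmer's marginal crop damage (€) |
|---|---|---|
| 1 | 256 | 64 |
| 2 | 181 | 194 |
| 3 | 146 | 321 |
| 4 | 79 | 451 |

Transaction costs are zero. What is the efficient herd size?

1

Bargaining reaches the level where marginal profit last exceeds marginal crop damage.
That holds through level 1 (256 ≥ 64) but not at 2 (181 < 194).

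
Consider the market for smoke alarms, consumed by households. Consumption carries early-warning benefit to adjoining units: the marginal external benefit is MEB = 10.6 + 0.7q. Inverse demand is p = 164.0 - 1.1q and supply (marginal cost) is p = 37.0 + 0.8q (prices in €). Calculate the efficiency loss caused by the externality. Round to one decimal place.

DWL = €1372.3

Market equilibrium (private): 37.0 + 0.8q = 164.0 - 1.1q → q_m = 66.8421.
Social marginal benefit = demand + MEB = 174.6 - 0.4q.
Set SMB = MC: 174.6 - 0.4q = 37.0 + 0.8q → q* = 114.6667.
Between q* and q_m the wedge SMB − MC runs linearly from 0 to MEB(q_m), so the loss is a triangle.
DWL = ½ × 47.8246 × 57.3895 = 1372.3149.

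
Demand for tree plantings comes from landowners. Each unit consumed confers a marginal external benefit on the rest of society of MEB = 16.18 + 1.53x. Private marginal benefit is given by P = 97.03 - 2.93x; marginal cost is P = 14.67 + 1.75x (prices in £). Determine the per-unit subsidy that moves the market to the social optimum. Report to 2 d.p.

subsidy = £64.04 per unit

Social marginal benefit = demand + MEB = 113.21 - 1.40x.
Set SMB = MC: 113.21 - 1.40x = 14.67 + 1.75x → x* = 31.2825.
The Pigouvian subsidy equals MEB at x*: 16.18 + 1.53×31.2825 = 64.0422.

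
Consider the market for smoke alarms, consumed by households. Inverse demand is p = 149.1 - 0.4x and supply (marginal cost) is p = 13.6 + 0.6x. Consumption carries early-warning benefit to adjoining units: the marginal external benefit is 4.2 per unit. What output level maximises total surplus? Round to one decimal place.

Social marginal benefit = demand + MEB = 153.3 - 0.4x.
Set SMB = MC: 153.3 - 0.4x = 13.6 + 0.6x → x* = 139.7000.

x* = 139.7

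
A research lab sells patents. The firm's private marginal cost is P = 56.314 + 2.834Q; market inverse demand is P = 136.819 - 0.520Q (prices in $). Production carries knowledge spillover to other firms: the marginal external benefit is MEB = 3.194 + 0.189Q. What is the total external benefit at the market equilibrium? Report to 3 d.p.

$131.109

Market equilibrium (private): 56.314 + 2.834Q = 136.819 - 0.520Q → Q_m = 24.0027.
Total external benefit = ∫₀^{Q_m} (3.194 + 0.189Q) dQ = 3.194×24.0027 + ½×0.189×24.0027² = 131.1089.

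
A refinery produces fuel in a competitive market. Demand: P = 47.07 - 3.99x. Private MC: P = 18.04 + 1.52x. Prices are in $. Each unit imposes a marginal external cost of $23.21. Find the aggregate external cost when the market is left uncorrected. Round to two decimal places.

Market equilibrium (private): 18.04 + 1.52x = 47.07 - 3.99x → x_m = 5.2686.
Total external cost = MEC × x_m = 23.21 × 5.2686 = 122.2842.

$122.28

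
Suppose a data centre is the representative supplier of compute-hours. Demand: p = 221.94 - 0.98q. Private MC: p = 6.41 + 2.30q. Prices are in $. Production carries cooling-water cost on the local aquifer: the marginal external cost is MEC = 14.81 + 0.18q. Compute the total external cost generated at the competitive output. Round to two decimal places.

Market equilibrium (private): 6.41 + 2.30q = 221.94 - 0.98q → q_m = 65.7104.
Total external cost = ∫₀^{q_m} (14.81 + 0.18q) dq = 14.81×65.7104 + ½×0.18×65.7104² = 1361.7781.

$1361.78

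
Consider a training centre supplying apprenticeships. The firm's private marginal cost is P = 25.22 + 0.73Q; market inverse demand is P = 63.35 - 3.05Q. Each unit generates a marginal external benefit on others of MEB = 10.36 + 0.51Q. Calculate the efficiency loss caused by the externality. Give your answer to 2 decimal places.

DWL = 36.76

Market equilibrium (private): 25.22 + 0.73Q = 63.35 - 3.05Q → Q_m = 10.0873.
Social marginal cost = private MC − MEB = 14.86 + 0.22Q.
Set SMC = demand: 14.86 + 0.22Q = 63.35 - 3.05Q → Q* = 14.8287.
The welfare-loss triangle has base |Q_m − Q*| and height MEB(Q_m) (the vertical gap between SMC and demand is zero at Q* and MEB at Q_m).
DWL = ½ × 4.7414 × 15.5045 = 36.7565.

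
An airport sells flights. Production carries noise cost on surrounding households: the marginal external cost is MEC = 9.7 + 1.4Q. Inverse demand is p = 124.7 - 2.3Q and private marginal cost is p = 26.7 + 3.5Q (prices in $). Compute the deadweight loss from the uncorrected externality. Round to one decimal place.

DWL = $77.3

Market equilibrium (private): 26.7 + 3.5Q = 124.7 - 2.3Q → Q_m = 16.8966.
Social marginal cost = private MC + MEC = 36.4 + 4.9Q.
Set SMC = demand: 36.4 + 4.9Q = 124.7 - 2.3Q → Q* = 12.2639.
Height of the DWL triangle at Q_m is SMC(Q_m) − demand(Q_m) = MEC(Q_m) = 33.3552.
DWL = ½ × 4.6327 × 33.3552 = 77.2623.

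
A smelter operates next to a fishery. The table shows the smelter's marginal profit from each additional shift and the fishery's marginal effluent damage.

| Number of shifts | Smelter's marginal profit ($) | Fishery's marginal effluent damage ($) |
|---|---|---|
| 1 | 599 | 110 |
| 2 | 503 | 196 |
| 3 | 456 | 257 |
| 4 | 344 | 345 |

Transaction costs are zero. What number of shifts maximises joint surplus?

3

Bargaining reaches the level where marginal profit last exceeds marginal effluent damage.
That holds through level 3 (456 ≥ 257) but not at 4 (344 < 345).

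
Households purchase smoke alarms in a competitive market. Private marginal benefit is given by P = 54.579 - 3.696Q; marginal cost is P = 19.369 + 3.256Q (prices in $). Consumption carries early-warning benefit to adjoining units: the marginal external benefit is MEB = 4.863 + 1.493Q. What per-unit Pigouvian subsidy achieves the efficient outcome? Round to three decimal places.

subsidy = $15.823 per unit

Social marginal benefit = demand + MEB = 59.442 - 2.203Q.
Set SMB = MC: 59.442 - 2.203Q = 19.369 + 3.256Q → Q* = 7.3407.
The Pigouvian subsidy equals MEB at Q*: 4.863 + 1.493×7.3407 = 15.8227.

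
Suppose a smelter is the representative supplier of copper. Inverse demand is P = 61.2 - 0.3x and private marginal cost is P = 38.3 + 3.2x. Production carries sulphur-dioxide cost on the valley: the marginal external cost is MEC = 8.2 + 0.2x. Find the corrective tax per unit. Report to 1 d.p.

tax = 9.0 per unit

Social marginal cost = private MC + MEC = 46.5 + 3.4x.
Set SMC = demand: 46.5 + 3.4x = 61.2 - 0.3x → x* = 3.9730.
The Pigouvian tax equals MEC at x*: 8.2 + 0.2×3.9730 = 8.9946.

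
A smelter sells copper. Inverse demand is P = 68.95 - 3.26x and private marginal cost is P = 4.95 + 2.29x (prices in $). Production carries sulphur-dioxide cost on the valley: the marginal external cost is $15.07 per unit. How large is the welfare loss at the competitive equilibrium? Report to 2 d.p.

DWL = $20.46

Market equilibrium (private): 4.95 + 2.29x = 68.95 - 3.26x → x_m = 11.5315.
Social marginal cost = private MC + MEC = 20.02 + 2.29x.
Set SMC = demand: 20.02 + 2.29x = 68.95 - 3.26x → x* = 8.8162.
Between x* and x_m the wedge SMC − demand runs linearly from 0 to MEC(x_m), so the loss is a triangle.
DWL = ½ × 2.7153 × 15.0700 = 20.4598.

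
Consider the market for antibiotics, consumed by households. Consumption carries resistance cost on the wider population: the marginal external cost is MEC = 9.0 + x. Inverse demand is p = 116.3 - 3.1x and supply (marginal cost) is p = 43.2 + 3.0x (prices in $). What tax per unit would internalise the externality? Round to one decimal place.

Social marginal benefit = demand − MEC = 107.3 - 4.1x.
Set SMB = MC: 107.3 - 4.1x = 43.2 + 3.0x → x* = 9.0282.
The Pigouvian tax equals MEC at x*: 9.0 + 1.0×9.0282 = 18.0282.

tax = $18.0 per unit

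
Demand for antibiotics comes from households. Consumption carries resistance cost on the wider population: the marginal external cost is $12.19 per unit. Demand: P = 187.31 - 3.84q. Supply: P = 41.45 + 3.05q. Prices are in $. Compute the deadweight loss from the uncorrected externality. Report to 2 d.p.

DWL = $10.78

Market equilibrium (private): 41.45 + 3.05q = 187.31 - 3.84q → q_m = 21.1698.
Social marginal benefit = demand − MEC = 175.12 - 3.84q.
Set SMB = MC: 175.12 - 3.84q = 41.45 + 3.05q → q* = 19.4006.
The loss is the area between SMB and MC from q* to q_m; with linear curves that's a triangle of height MEC(q_m).
DWL = ½ × 1.7692 × 12.1900 = 10.7833.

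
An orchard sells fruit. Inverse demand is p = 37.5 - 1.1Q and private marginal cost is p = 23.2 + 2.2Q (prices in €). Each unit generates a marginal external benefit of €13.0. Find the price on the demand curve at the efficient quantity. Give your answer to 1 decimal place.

P = €28.4

Social marginal cost = private MC − MEB = 10.2 + 2.2Q.
Set SMC = demand: 10.2 + 2.2Q = 37.5 - 1.1Q → Q* = 8.2727.
Consumer price on the demand curve at Q*: 37.5 − 1.1×8.2727 = 28.4000.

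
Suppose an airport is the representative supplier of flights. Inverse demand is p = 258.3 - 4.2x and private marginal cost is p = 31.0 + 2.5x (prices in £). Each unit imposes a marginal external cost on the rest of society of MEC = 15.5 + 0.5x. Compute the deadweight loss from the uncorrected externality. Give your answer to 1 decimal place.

Market equilibrium (private): 31.0 + 2.5x = 258.3 - 4.2x → x_m = 33.9254.
Social marginal cost = private MC + MEC = 46.5 + 3.0x.
Set SMC = demand: 46.5 + 3.0x = 258.3 - 4.2x → x* = 29.4167.
The loss is the area between SMC and demand from x* to x_m; with linear curves that's a triangle of height MEC(x_m).
DWL = ½ × 4.5087 × 32.4627 = 73.1823.

DWL = £73.2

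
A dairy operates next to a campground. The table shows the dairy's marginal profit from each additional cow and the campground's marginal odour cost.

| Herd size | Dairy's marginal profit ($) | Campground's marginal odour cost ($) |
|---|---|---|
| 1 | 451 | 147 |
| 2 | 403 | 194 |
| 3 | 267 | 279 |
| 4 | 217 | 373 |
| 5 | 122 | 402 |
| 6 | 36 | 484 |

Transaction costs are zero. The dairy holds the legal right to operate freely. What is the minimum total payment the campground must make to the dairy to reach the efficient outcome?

Left alone the dairy would choose level 6 (marginal profit stays positive).
Efficient level: k* = 2 (marginal profit ≥ marginal odour cost through 2).
The campground must at least cover the dairy's forgone profit from cutting 6→2: 267 + 217 + 122 + 36 = 642.

$642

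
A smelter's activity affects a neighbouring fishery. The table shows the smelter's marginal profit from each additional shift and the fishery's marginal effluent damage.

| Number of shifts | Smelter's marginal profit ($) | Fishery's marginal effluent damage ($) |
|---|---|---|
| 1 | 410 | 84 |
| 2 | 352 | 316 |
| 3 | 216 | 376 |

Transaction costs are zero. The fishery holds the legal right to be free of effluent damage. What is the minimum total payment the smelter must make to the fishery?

$400

Efficient level: marginal profit ≥ marginal effluent damage through level 2, so k* = 2.
With the fishery holding the right, the smelter must at least compensate total damage at k*: 84 + 316 = 400.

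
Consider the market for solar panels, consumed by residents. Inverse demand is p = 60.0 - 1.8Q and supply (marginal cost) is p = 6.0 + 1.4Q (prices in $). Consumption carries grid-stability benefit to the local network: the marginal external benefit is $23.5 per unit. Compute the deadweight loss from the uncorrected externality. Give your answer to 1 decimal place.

Market equilibrium (private): 6.0 + 1.4Q = 60.0 - 1.8Q → Q_m = 16.8750.
Social marginal benefit = demand + MEB = 83.5 - 1.8Q.
Set SMB = MC: 83.5 - 1.8Q = 6.0 + 1.4Q → Q* = 24.2188.
Height of the DWL triangle at Q_m is SMB(Q_m) − MC(Q_m) = MEB(Q_m) = 23.5000.
DWL = ½ × 7.3438 × 23.5000 = 86.2897.

DWL = $86.3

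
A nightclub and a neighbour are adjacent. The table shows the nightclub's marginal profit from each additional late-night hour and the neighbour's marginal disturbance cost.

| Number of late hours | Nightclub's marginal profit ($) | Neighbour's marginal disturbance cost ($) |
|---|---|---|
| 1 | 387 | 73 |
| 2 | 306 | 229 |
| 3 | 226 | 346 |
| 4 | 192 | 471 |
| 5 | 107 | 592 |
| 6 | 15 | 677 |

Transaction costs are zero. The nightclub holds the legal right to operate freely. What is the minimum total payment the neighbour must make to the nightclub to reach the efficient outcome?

Left alone the nightclub would choose level 6 (marginal profit stays positive).
Efficient level: k* = 2 (marginal profit ≥ marginal disturbance cost through 2).
The neighbour must at least cover the nightclub's forgone profit from cutting 6→2: 226 + 192 + 107 + 15 = 540.

$540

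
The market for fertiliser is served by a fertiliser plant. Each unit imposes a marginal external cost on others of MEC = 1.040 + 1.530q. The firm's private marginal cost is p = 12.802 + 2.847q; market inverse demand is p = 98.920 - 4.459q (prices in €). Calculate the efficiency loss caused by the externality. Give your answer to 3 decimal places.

DWL = €20.588

Market equilibrium (private): 12.802 + 2.847q = 98.920 - 4.459q → q_m = 11.7873.
Social marginal cost = private MC + MEC = 13.842 + 4.377q.
Set SMC = demand: 13.842 + 4.377q = 98.920 - 4.459q → q* = 9.6286.
The loss is the area between SMC and demand from q* to q_m; with linear curves that's a triangle of height MEC(q_m).
DWL = ½ × 2.1587 × 19.0746 = 20.5882.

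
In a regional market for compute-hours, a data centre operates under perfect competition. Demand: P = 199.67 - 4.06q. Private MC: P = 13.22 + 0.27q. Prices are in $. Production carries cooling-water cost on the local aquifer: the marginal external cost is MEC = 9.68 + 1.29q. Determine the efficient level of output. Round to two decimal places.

q* = 31.45

Social marginal cost = private MC + MEC = 22.90 + 1.56q.
Set SMC = demand: 22.90 + 1.56q = 199.67 - 4.06q → q* = 31.4537.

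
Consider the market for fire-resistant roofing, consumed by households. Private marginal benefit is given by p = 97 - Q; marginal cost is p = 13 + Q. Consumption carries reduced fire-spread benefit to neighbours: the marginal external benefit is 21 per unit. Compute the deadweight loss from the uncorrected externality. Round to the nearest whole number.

Market equilibrium (private): 13 + Q = 97 - Q → Q_m = 42.0000.
Social marginal benefit = demand + MEB = 118 - Q.
Set SMB = MC: 118 - Q = 13 + Q → Q* = 52.5000.
The loss is the area between SMB and MC from Q* to Q_m; with linear curves that's a triangle of height MEB(Q_m).
DWL = ½ × 10.5000 × 21.0000 = 110.2500.

DWL = 110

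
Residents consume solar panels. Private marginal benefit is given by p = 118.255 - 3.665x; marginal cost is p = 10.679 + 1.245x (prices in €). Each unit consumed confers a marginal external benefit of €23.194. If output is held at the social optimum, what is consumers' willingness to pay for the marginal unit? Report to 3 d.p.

P = €20.644

Social marginal benefit = demand + MEB = 141.449 - 3.665x.
Set SMB = MC: 141.449 - 3.665x = 10.679 + 1.245x → x* = 26.6334.
Consumer price on the demand curve at x*: 118.255 − 3.665×26.6334 = 20.6436.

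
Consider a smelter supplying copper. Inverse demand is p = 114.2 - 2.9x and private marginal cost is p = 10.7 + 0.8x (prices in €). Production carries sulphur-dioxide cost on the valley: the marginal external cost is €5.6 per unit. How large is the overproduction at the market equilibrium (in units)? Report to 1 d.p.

Market equilibrium (private): 10.7 + 0.8x = 114.2 - 2.9x → x_m = 27.9730.
Social marginal cost = private MC + MEC = 16.3 + 0.8x.
Set SMC = demand: 16.3 + 0.8x = 114.2 - 2.9x → x* = 26.4595.
Gap = |27.9730 − 26.4595| = 1.5135.

1.5 units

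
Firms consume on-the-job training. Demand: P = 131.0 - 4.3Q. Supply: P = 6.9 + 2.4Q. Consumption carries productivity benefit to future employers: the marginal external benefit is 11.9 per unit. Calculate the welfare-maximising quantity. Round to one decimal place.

Q* = 20.3

Social marginal benefit = demand + MEB = 142.9 - 4.3Q.
Set SMB = MC: 142.9 - 4.3Q = 6.9 + 2.4Q → Q* = 20.2985.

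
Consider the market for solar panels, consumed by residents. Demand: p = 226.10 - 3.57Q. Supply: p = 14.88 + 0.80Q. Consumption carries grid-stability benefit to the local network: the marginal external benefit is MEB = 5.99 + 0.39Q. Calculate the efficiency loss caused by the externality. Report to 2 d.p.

DWL = 77.52

Market equilibrium (private): 14.88 + 0.80Q = 226.10 - 3.57Q → Q_m = 48.3341.
Social marginal benefit = demand + MEB = 232.09 - 3.18Q.
Set SMB = MC: 232.09 - 3.18Q = 14.88 + 0.80Q → Q* = 54.5754.
Between Q* and Q_m the wedge SMB − MC runs linearly from 0 to MEB(Q_m), so the loss is a triangle.
DWL = ½ × 6.2413 × 24.8403 = 77.5179.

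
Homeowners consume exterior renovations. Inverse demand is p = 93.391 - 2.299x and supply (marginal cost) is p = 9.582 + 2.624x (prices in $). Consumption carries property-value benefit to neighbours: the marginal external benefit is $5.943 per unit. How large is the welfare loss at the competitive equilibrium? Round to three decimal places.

DWL = $3.587

Market equilibrium (private): 9.582 + 2.624x = 93.391 - 2.299x → x_m = 17.0240.
Social marginal benefit = demand + MEB = 99.334 - 2.299x.
Set SMB = MC: 99.334 - 2.299x = 9.582 + 2.624x → x* = 18.2312.
The welfare-loss triangle has base |x_m − x*| and height MEB(x_m) (the vertical gap between SMB and MC is zero at x* and MEB at x_m).
DWL = ½ × 1.2072 × 5.9430 = 3.5872.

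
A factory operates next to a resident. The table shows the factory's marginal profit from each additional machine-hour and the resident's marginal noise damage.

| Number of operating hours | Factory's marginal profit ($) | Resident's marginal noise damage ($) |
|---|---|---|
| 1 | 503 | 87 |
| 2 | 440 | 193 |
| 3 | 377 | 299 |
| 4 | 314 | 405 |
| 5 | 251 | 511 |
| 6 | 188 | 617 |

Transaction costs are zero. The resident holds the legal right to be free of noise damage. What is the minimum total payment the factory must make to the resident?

Efficient level: marginal profit ≥ marginal noise damage through level 3, so k* = 3.
With the resident holding the right, the factory must at least compensate total damage at k*: 87 + 193 + 299 = 579.

$579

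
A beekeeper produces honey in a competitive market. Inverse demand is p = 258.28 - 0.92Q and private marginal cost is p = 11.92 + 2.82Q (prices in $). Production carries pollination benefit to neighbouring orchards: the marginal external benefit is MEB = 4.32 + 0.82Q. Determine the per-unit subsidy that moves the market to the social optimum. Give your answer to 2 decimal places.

subsidy = $74.72 per unit

Social marginal cost = private MC − MEB = 7.60 + 2.00Q.
Set SMC = demand: 7.60 + 2.00Q = 258.28 - 0.92Q → Q* = 85.8493.
The Pigouvian subsidy equals MEB at Q*: 4.32 + 0.82×85.8493 = 74.7164.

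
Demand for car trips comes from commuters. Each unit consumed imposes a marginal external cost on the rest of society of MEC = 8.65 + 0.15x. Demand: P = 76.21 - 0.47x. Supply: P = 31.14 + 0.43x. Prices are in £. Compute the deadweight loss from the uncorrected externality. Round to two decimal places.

DWL = £124.38

Market equilibrium (private): 31.14 + 0.43x = 76.21 - 0.47x → x_m = 50.0778.
Social marginal benefit = demand − MEC = 67.56 - 0.62x.
Set SMB = MC: 67.56 - 0.62x = 31.14 + 0.43x → x* = 34.6857.
The loss is the area between SMB and MC from x* to x_m; with linear curves that's a triangle of height MEC(x_m).
DWL = ½ × 15.3921 × 16.1617 = 124.3813.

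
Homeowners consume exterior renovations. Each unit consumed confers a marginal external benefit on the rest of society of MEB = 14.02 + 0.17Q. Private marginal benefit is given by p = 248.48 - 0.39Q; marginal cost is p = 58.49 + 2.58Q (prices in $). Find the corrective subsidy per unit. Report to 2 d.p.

Social marginal benefit = demand + MEB = 262.50 - 0.22Q.
Set SMB = MC: 262.50 - 0.22Q = 58.49 + 2.58Q → Q* = 72.8607.
The Pigouvian subsidy equals MEB at Q*: 14.02 + 0.17×72.8607 = 26.4063.

subsidy = $26.41 per unit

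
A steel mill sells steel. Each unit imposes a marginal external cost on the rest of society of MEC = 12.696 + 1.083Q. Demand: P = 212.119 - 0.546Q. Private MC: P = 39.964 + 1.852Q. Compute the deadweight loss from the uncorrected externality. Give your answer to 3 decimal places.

Market equilibrium (private): 39.964 + 1.852Q = 212.119 - 0.546Q → Q_m = 71.7911.
Social marginal cost = private MC + MEC = 52.660 + 2.935Q.
Set SMC = demand: 52.660 + 2.935Q = 212.119 - 0.546Q → Q* = 45.8084.
The welfare-loss triangle has base |Q_m − Q*| and height MEC(Q_m) (the vertical gap between SMC and demand is zero at Q* and MEC at Q_m).
DWL = ½ × 25.9827 × 90.4457 = 1175.0117.

DWL = 1175.012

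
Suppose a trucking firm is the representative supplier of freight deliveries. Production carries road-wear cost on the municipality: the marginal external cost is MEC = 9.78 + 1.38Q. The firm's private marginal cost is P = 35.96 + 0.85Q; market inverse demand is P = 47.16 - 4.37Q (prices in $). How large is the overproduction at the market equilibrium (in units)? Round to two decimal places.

1.93 units

Market equilibrium (private): 35.96 + 0.85Q = 47.16 - 4.37Q → Q_m = 2.1456.
Social marginal cost = private MC + MEC = 45.74 + 2.23Q.
Set SMC = demand: 45.74 + 2.23Q = 47.16 - 4.37Q → Q* = 0.2152.
Gap = |2.1456 − 0.2152| = 1.9304.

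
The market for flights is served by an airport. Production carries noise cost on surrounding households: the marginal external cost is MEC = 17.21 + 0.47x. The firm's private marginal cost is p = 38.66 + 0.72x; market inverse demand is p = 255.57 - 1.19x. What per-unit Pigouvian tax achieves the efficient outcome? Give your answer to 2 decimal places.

tax = 56.65 per unit

Social marginal cost = private MC + MEC = 55.87 + 1.19x.
Set SMC = demand: 55.87 + 1.19x = 255.57 - 1.19x → x* = 83.9076.
The Pigouvian tax equals MEC at x*: 17.21 + 0.47×83.9076 = 56.6466.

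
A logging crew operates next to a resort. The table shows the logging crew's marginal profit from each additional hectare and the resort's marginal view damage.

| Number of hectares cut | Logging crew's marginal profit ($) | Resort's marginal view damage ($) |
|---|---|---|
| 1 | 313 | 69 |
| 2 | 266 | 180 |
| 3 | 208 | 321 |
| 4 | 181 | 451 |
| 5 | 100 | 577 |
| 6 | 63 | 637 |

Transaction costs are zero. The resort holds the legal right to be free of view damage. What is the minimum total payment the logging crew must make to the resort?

$249

Efficient level: marginal profit ≥ marginal view damage through level 2, so k* = 2.
With the resort holding the right, the logging crew must at least compensate total damage at k*: 69 + 180 = 249.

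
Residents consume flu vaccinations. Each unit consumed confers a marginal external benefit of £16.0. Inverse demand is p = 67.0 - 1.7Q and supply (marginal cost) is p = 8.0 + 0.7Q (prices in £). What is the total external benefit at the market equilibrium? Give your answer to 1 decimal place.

Market equilibrium (private): 8.0 + 0.7Q = 67.0 - 1.7Q → Q_m = 24.5833.
Total external benefit = MEB × Q_m = 16.0 × 24.5833 = 393.3328.

£393.3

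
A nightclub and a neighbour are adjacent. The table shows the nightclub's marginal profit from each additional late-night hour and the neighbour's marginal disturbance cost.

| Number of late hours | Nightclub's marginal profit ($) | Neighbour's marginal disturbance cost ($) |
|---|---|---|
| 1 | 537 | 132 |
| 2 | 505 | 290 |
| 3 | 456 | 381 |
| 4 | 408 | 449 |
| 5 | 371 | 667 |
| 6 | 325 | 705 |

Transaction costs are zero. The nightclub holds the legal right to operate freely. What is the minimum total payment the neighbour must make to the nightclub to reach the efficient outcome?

$1104

Left alone the nightclub would choose level 6 (marginal profit stays positive).
Efficient level: k* = 3 (marginal profit ≥ marginal disturbance cost through 3).
The neighbour must at least cover the nightclub's forgone profit from cutting 6→3: 408 + 371 + 325 = 1104.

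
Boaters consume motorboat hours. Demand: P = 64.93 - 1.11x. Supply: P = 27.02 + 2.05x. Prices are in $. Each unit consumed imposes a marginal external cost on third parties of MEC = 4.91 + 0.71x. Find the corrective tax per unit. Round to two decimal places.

Social marginal benefit = demand − MEC = 60.02 - 1.82x.
Set SMB = MC: 60.02 - 1.82x = 27.02 + 2.05x → x* = 8.5271.
The Pigouvian tax equals MEC at x*: 4.91 + 0.71×8.5271 = 10.9642.

tax = $10.96 per unit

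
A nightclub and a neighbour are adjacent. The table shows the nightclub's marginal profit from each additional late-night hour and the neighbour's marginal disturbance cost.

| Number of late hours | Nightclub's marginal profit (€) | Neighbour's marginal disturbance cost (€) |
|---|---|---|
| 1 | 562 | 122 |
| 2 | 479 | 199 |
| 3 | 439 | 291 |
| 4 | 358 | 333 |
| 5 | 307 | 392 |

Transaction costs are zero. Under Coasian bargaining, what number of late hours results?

4

Bargaining reaches the level where marginal profit last exceeds marginal disturbance cost.
That holds through level 4 (358 ≥ 333) but not at 5 (307 < 392).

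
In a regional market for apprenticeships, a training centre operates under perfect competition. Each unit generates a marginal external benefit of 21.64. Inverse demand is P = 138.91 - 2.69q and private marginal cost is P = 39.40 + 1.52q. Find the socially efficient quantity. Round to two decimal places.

Social marginal cost = private MC − MEB = 17.76 + 1.52q.
Set SMC = demand: 17.76 + 1.52q = 138.91 - 2.69q → q* = 28.7767.

q* = 28.78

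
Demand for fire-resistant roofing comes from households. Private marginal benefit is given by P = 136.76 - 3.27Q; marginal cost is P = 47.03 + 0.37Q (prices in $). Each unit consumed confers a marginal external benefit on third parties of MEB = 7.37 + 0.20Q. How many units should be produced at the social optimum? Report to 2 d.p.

Social marginal benefit = demand + MEB = 144.13 - 3.07Q.
Set SMB = MC: 144.13 - 3.07Q = 47.03 + 0.37Q → Q* = 28.2267.

Q* = 28.23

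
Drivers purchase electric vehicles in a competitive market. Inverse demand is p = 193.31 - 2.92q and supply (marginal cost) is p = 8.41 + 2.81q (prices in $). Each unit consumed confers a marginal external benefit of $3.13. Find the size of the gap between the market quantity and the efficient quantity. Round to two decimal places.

0.55 units

Market equilibrium (private): 8.41 + 2.81q = 193.31 - 2.92q → q_m = 32.2688.
Social marginal benefit = demand + MEB = 196.44 - 2.92q.
Set SMB = MC: 196.44 - 2.92q = 8.41 + 2.81q → q* = 32.8150.
Gap = |32.2688 − 32.8150| = 0.5462.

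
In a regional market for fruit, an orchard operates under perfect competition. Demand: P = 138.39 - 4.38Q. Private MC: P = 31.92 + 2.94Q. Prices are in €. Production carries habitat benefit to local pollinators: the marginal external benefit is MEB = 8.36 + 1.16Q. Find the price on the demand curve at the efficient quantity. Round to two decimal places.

Social marginal cost = private MC − MEB = 23.56 + 1.78Q.
Set SMC = demand: 23.56 + 1.78Q = 138.39 - 4.38Q → Q* = 18.6412.
Consumer price on the demand curve at Q*: 138.39 − 4.38×18.6412 = 56.7415.

P = €56.74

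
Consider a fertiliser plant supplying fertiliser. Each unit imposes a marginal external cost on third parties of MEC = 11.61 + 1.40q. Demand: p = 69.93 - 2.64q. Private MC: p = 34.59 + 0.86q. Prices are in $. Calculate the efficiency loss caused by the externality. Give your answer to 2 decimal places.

Market equilibrium (private): 34.59 + 0.86q = 69.93 - 2.64q → q_m = 10.0971.
Social marginal cost = private MC + MEC = 46.20 + 2.26q.
Set SMC = demand: 46.20 + 2.26q = 69.93 - 2.64q → q* = 4.8429.
Between q* and q_m the wedge SMC − demand runs linearly from 0 to MEC(q_m), so the loss is a triangle.
DWL = ½ × 5.2542 × 25.7460 = 67.6373.

DWL = $67.64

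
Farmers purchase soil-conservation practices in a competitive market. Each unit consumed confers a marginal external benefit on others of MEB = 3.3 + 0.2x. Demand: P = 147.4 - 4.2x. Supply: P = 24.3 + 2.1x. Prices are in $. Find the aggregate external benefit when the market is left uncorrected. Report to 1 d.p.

$102.7

Market equilibrium (private): 24.3 + 2.1x = 147.4 - 4.2x → x_m = 19.5397.
Total external benefit = ∫₀^{x_m} (3.3 + 0.2x) dx = 3.3×19.5397 + ½×0.2×19.5397² = 102.6610.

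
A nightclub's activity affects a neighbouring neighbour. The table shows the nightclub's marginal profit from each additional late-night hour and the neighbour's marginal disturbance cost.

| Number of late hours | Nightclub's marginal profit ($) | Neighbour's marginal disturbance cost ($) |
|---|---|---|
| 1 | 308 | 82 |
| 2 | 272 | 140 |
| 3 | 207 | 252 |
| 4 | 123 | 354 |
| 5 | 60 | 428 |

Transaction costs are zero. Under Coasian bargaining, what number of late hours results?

2

Bargaining reaches the level where marginal profit last exceeds marginal disturbance cost.
That holds through level 2 (272 ≥ 140) but not at 3 (207 < 252).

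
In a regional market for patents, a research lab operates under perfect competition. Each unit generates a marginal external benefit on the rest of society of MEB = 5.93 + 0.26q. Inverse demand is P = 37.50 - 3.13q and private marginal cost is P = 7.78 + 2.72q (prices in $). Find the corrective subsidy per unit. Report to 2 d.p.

subsidy = $7.59 per unit

Social marginal cost = private MC − MEB = 1.85 + 2.46q.
Set SMC = demand: 1.85 + 2.46q = 37.50 - 3.13q → q* = 6.3775.
The Pigouvian subsidy equals MEB at q*: 5.93 + 0.26×6.3775 = 7.5882.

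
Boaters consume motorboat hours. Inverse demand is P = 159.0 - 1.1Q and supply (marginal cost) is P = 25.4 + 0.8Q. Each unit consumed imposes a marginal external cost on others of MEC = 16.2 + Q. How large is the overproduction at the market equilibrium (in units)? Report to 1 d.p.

Market equilibrium (private): 25.4 + 0.8Q = 159.0 - 1.1Q → Q_m = 70.3158.
Social marginal benefit = demand − MEC = 142.8 - 2.1Q.
Set SMB = MC: 142.8 - 2.1Q = 25.4 + 0.8Q → Q* = 40.4828.
Gap = |70.3158 − 40.4828| = 29.8330.

29.8 units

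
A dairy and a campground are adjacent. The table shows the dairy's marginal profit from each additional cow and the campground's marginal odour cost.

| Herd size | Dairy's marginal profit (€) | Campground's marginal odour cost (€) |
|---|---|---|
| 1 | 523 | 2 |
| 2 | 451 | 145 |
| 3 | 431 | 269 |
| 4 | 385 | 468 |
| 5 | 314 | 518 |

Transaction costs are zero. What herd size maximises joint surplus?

Bargaining reaches the level where marginal profit last exceeds marginal odour cost.
That holds through level 3 (431 ≥ 269) but not at 4 (385 < 468).

3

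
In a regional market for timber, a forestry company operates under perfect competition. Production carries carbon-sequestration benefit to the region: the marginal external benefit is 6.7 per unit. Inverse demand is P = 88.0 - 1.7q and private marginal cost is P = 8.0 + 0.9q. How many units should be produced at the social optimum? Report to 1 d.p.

q* = 33.3

Social marginal cost = private MC − MEB = 1.3 + 0.9q.
Set SMC = demand: 1.3 + 0.9q = 88.0 - 1.7q → q* = 33.3462.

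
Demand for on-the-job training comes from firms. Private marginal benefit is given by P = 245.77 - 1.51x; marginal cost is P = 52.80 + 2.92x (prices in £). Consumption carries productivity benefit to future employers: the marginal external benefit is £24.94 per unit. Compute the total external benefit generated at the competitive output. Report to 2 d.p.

Market equilibrium (private): 52.80 + 2.92x = 245.77 - 1.51x → x_m = 43.5598.
Total external benefit = MEB × x_m = 24.94 × 43.5598 = 1086.3814.

£1086.38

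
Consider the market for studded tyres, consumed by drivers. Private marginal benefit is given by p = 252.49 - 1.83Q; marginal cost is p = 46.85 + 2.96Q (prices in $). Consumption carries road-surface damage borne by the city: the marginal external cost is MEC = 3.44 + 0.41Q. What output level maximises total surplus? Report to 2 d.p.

Social marginal benefit = demand − MEC = 249.05 - 2.24Q.
Set SMB = MC: 249.05 - 2.24Q = 46.85 + 2.96Q → Q* = 38.8846.

Q* = 38.88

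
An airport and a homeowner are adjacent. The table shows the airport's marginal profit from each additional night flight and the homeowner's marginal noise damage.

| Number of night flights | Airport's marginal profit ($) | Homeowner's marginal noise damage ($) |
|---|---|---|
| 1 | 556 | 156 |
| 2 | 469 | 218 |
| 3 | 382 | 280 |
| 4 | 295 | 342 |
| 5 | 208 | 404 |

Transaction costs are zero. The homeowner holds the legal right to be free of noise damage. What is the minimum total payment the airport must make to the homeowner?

Efficient level: marginal profit ≥ marginal noise damage through level 3, so k* = 3.
With the homeowner holding the right, the airport must at least compensate total damage at k*: 156 + 218 + 280 = 654.

$654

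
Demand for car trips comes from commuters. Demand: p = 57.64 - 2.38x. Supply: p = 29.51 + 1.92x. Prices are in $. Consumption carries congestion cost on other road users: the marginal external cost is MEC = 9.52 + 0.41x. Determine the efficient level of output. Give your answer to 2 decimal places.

Social marginal benefit = demand − MEC = 48.12 - 2.79x.
Set SMB = MC: 48.12 - 2.79x = 29.51 + 1.92x → x* = 3.9512.

x* = 3.95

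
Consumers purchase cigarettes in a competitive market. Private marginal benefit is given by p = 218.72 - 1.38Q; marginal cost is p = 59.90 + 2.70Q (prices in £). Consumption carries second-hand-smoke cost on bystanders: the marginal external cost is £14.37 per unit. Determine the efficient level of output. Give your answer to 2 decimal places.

Q* = 35.40

Social marginal benefit = demand − MEC = 204.35 - 1.38Q.
Set SMB = MC: 204.35 - 1.38Q = 59.90 + 2.70Q → Q* = 35.4044.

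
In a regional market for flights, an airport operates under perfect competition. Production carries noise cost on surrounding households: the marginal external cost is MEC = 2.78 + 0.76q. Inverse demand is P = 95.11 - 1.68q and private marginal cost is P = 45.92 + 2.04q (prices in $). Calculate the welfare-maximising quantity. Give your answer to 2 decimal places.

Social marginal cost = private MC + MEC = 48.70 + 2.80q.
Set SMC = demand: 48.70 + 2.80q = 95.11 - 1.68q → q* = 10.3594.

q* = 10.36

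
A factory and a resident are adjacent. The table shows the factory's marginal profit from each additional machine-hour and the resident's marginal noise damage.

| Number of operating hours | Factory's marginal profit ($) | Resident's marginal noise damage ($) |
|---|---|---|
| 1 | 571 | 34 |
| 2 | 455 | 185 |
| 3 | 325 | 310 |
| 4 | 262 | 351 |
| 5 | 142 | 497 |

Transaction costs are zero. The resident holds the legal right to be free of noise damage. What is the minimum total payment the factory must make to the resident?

Efficient level: marginal profit ≥ marginal noise damage through level 3, so k* = 3.
With the resident holding the right, the factory must at least compensate total damage at k*: 34 + 185 + 310 = 529.

$529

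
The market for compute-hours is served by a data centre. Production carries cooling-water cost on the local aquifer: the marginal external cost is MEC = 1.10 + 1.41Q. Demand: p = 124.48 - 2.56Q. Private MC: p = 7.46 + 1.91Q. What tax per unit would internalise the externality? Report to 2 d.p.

tax = 28.90 per unit

Social marginal cost = private MC + MEC = 8.56 + 3.32Q.
Set SMC = demand: 8.56 + 3.32Q = 124.48 - 2.56Q → Q* = 19.7143.
The Pigouvian tax equals MEC at Q*: 1.10 + 1.41×19.7143 = 28.8972.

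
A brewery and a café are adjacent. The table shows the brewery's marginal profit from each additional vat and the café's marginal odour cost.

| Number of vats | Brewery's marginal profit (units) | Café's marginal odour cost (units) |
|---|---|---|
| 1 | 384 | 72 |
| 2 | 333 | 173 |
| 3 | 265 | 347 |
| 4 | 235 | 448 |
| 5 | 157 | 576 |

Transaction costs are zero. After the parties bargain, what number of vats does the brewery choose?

2

Bargaining reaches the level where marginal profit last exceeds marginal odour cost.
That holds through level 2 (333 ≥ 173) but not at 3 (265 < 347).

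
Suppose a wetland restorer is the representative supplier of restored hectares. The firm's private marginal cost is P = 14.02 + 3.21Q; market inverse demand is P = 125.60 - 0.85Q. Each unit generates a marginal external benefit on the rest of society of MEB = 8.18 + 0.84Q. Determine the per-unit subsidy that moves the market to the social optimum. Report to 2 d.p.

Social marginal cost = private MC − MEB = 5.84 + 2.37Q.
Set SMC = demand: 5.84 + 2.37Q = 125.60 - 0.85Q → Q* = 37.1925.
The Pigouvian subsidy equals MEB at Q*: 8.18 + 0.84×37.1925 = 39.4217.

subsidy = 39.42 per unit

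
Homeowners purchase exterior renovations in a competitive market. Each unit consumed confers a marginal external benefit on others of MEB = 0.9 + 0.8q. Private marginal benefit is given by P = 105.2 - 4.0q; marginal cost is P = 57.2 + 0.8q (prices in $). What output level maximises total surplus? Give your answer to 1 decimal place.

q* = 12.2

Social marginal benefit = demand + MEB = 106.1 - 3.2q.
Set SMB = MC: 106.1 - 3.2q = 57.2 + 0.8q → q* = 12.2250.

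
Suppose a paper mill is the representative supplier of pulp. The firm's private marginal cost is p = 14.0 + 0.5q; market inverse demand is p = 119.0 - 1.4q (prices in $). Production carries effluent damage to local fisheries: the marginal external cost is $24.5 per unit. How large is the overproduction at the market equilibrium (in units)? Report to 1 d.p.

12.9 units

Market equilibrium (private): 14.0 + 0.5q = 119.0 - 1.4q → q_m = 55.2632.
Social marginal cost = private MC + MEC = 38.5 + 0.5q.
Set SMC = demand: 38.5 + 0.5q = 119.0 - 1.4q → q* = 42.3684.
Gap = |55.2632 − 42.3684| = 12.8948.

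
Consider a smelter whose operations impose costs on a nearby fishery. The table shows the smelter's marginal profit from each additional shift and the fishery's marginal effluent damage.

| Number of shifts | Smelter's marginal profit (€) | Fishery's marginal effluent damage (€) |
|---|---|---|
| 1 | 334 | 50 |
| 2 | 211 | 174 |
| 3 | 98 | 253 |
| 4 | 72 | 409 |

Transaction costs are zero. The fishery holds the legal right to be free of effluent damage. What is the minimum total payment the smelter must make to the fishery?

€224

Efficient level: marginal profit ≥ marginal effluent damage through level 2, so k* = 2.
With the fishery holding the right, the smelter must at least compensate total damage at k*: 50 + 174 = 224.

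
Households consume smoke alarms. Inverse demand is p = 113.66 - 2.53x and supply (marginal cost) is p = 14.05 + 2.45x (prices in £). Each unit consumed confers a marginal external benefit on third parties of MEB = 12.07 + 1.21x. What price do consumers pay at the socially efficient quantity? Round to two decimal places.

Social marginal benefit = demand + MEB = 125.73 - 1.32x.
Set SMB = MC: 125.73 - 1.32x = 14.05 + 2.45x → x* = 29.6233.
Consumer price on the demand curve at x*: 113.66 − 2.53×29.6233 = 38.7131.

P = £38.71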